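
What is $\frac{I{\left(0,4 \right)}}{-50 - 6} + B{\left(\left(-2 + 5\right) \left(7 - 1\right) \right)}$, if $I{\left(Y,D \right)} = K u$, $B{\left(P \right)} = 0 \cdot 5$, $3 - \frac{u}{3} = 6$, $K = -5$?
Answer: $- \frac{45}{56} \approx -0.80357$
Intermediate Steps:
$u = -9$ ($u = 9 - 18 = -9$)
$B{\left(P \right)} = 0$
$I{\left(Y,D \right)} = 45$ ($I{\left(Y,D \right)} = \left(-5\right) \left(-9\right) = 45$)
$\frac{I{\left(0,4 \right)}}{-50 - 6} + B{\left(\left(-2 + 5\right) \left(7 - 1\right) \right)} = \frac{45}{-50 - 6} + 0 = \frac{45}{-56} + 0 = 45 \left(- \frac{1}{56}\right) + 0 = - \frac{45}{56} + 0 = - \frac{45}{56}$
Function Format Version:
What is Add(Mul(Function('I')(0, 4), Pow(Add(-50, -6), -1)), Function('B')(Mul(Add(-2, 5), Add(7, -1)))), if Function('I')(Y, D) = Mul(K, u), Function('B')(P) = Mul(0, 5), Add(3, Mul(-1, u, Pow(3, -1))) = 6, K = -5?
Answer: Rational(-45, 56) ≈ -0.80357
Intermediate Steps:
u = -9 (u = Add(9, Mul(-3, 6)) = Add(9, -18) = -9)
Function('B')(P) = 0
Function('I')(Y, D) = 45 (Function('I')(Y, D) = Mul(-5, -9) = 45)
Add(Mul(Function('I')(0, 4), Pow(Add(-50, -6), -1)), Function('B')(Mul(Add(-2, 5), Add(7, -1)))) = Add(Mul(45, Pow(Add(-50, -6), -1)), 0) = Add(Mul(45, Pow(-56, -1)), 0) = Add(Mul(45, Rational(-1, 56)), 0) = Add(Rational(-45, 56), 0) = Rational(-45, 56)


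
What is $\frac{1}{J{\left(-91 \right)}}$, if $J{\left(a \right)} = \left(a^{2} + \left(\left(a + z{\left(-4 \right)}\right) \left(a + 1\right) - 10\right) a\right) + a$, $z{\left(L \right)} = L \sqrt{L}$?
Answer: $- \frac{809}{600295150} + \frac{36 i}{300147575} \approx -1.3477 \cdot 10^{-6} + 1.1994 \cdot 10^{-7} i$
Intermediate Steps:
$z{\left(L \right)} = L^{\frac{3}{2}}$
$J{\left(a \right)} = a + a^{2} + a \left(-10 + \left(1 + a\right) \left(a - 8 i\right)\right)$ ($J{\left(a \right)} = \left(a^{2} + \left(\left(a + \left(-4\right)^{\frac{3}{2}}\right) \left(a + 1\right) - 10\right) a\right) + a = \left(a^{2} + \left(\left(a - 8 i\right) \left(1 + a\right) - 10\right) a\right) + a = \left(a^{2} + \left(\left(1 + a\right) \left(a - 8 i\right) - 10\right) a\right) + a = \left(a^{2} + \left(-10 + \left(1 + a\right) \left(a - 8 i\right)\right) a\right) + a = \left(a^{2} + a \left(-10 + \left(1 + a\right) \left(a - 8 i\right)\right)\right) + a = a + a^{2} + a \left(-10 + \left(1 + a\right) \left(a - 8 i\right)\right)$)
$\frac{1}{J{\left(-91 \right)}} = \frac{1}{\left(-91\right) \left(-9 + \left(-91\right)^{2} - 8 i + 2 \left(-91\right) - 8 i \left(-91\right)\right)} = \frac{1}{\left(-91\right) \left(-9 + 8281 - 8 i - 182 + 728 i\right)} = \frac{1}{\left(-91\right) \left(8090 + 720 i\right)} = \frac{1}{-736190 - 65520 i} = \frac{-736190 + 65520 i}{546268586500}$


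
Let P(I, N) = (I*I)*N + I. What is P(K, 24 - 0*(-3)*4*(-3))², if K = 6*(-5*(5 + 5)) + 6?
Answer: 4302181188900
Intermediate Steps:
K = -294 (K = 6*(-5*10) + 6 = 6*(-50) + 6 = -300 + 6 = -294)
P(I, N) = I + N*I² (P(I, N) = I²*N + I = N*I² + I = I + N*I²)
P(K, 24 - 0*(-3)*4*(-3))² = (-294*(1 - 294*(24 - 0*(-3)*4*(-3))))² = (-294*(1 - 294*(24 - 0*(-12))))² = (-294*(1 - 294*(24 - 1*0)))² = (-294*(1 - 294*(24 + 0)))² = (-294*(1 - 294*24))² = (-294*(1 - 7056))² = (-294*(-7055))² = 2074170² = 4302181188900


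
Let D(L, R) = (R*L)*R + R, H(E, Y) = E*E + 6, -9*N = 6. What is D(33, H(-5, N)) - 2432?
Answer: 29312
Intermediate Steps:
N = -⅔ (N = -⅑*6 = -⅔ ≈ -0.66667)
H(E, Y) = 6 + E² (H(E, Y) = E² + 6 = 6 + E²)
D(L, R) = R + L*R² (D(L, R) = (L*R)*R + R = L*R² + R = R + L*R²)
D(33, H(-5, N)) - 2432 = (6 + (-5)²)*(1 + 33*(6 + (-5)²)) - 2432 = (6 + 25)*(1 + 33*(6 + 25)) - 2432 = 31*(1 + 33*31) - 2432 = 31*(1 + 1023) - 2432 = 31*1024 - 2432 = 31744 - 2432 = 29312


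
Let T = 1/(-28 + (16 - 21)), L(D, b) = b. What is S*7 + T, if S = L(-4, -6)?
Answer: -1387/33 ≈ -42.030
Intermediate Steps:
T = -1/33 (T = 1/(-28 - 5) = 1/(-33) = -1/33 ≈ -0.030303)
S = -6
S*7 + T = -6*7 - 1/33 = -42 - 1/33 = -1387/33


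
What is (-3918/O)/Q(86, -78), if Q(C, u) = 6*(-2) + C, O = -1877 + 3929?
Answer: -653/25308 ≈ -0.025802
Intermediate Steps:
O = 2052
Q(C, u) = -12 + C
(-3918/O)/Q(86, -78) = (-3918/2052)/(-12 + 86) = -3918*1/2052/74 = -653/342*1/74 = -653/25308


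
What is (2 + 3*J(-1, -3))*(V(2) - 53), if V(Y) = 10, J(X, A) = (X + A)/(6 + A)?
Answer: 86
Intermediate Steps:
J(X, A) = (A + X)/(6 + A)
(2 + 3*J(-1, -3))*(V(2) - 53) = (2 + 3*((-3 - 1)/(6 - 3)))*(10 - 53) = (2 + 3*(-4/3))*(-43) = (2 - 4)*(-43) = -2*(-43) = 86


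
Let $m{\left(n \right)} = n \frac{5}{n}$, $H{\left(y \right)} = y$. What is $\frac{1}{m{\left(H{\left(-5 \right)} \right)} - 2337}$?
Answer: $- \frac{1}{2332} \approx -0.00042882$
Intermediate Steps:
$m{\left(n \right)} = 5$
$\frac{1}{m{\left(H{\left(-5 \right)} \right)} - 2337} = \frac{1}{5 - 2337} = \frac{1}{-2332} = - \frac{1}{2332}$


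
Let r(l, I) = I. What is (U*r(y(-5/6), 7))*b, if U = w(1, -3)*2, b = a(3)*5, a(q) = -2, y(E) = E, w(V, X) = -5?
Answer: 700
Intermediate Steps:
b = -10 (b = -2*5 = -10)
U = -10 (U = -5*2 = -10)
(U*r(y(-5/6), 7))*b = -10*7*(-10) = -70*(-10) = 700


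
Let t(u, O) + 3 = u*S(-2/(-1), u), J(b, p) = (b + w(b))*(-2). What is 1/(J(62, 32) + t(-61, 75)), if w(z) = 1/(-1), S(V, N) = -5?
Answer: 1/180 ≈ 0.0055556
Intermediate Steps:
w(z) = -1
J(b, p) = 2 - 2*b (J(b, p) = (b - 1)*(-2) = (-1 + b)*(-2) = 2 - 2*b)
t(u, O) = -3 - 5*u (t(u, O) = -3 + u*(-5) = -3 - 5*u)
1/(J(62, 32) + t(-61, 75)) = 1/((2 - 2*62) + (-3 - 5*(-61))) = 1/((2 - 124) + (-3 + 305)) = 1/(-122 + 302) = 1/180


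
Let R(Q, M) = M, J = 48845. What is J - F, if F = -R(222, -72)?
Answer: 48773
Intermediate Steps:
F = 72 (F = -1*(-72) = 72)
J - F = 48845 - 1*72 = 48845 - 72 = 48773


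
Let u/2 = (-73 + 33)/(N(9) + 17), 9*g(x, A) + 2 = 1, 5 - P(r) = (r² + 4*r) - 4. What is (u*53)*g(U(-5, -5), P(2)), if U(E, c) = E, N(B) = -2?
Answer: 848/27 ≈ 31.407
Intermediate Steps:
P(r) = 9 - r² - 4*r (P(r) = 5 - ((r² + 4*r) - 4) = 5 - (-4 + r² + 4*r) = 5 + (4 - r² - 4*r) = 9 - r² - 4*r)
g(x, A) = -⅑ (g(x, A) = -2/9 + (⅑)*1 = -2/9 + ⅑ = -⅑)
u = -16/3 (u = 2*((-73 + 33)/(-2 + 17)) = 2*(-40/15) = 2*(-40*1/15) = 2*(-8/3) = -16/3 ≈ -5.3333)
(u*53)*g(U(-5, -5), P(2)) = -16/3*53*(-⅑) = -848/3*(-⅑) = 848/27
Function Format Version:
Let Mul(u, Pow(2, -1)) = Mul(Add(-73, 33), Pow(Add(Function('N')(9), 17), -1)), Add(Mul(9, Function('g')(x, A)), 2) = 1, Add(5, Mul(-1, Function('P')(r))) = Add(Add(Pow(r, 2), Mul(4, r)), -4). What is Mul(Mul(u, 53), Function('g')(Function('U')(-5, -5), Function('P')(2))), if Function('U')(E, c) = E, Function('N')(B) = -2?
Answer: Rational(848, 27) ≈ 31.407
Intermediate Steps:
Function('P')(r) = Add(9, Mul(-1, Pow(r, 2)), Mul(-4, r)) (Function('P')(r) = Add(5, Mul(-1, Add(Add(Pow(r, 2), Mul(4, r)), -4))) = Add(5, Mul(-1, Add(-4, Pow(r, 2), Mul(4, r)))) = Add(5, Add(4, Mul(-1, Pow(r, 2)), Mul(-4, r))) = Add(9, Mul(-1, Pow(r, 2)), Mul(-4, r)))
Function('g')(x, A) = Rational(-1, 9) (Function('g')(x, A) = Add(Rational(-2, 9), Mul(Rational(1, 9), 1)) = Add(Rational(-2, 9), Rational(1, 9)) = Rational(-1, 9))
u = Rational(-16, 3) (u = Mul(2, Mul(Add(-73, 33), Pow(Add(-2, 17), -1))) = Mul(2, Mul(-40, Pow(15, -1))) = Mul(2, Mul(-40, Rational(1, 15))) = Mul(2, Rational(-8, 3)) = Rational(-16, 3) ≈ -5.3333)
Mul(Mul(u, 53), Function('g')(Function('U')(-5, -5), Function('P')(2))) = Mul(Mul(Rational(-16, 3), 53), Rational(-1, 9)) = Mul(Rational(-848, 3), Rational(-1, 9)) = Rational(848, 27)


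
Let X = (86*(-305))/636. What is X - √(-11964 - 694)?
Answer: -13115/318 - I*√12658 ≈ -41.242 - 112.51*I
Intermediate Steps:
X = -13115/318 (X = -26230*1/636 = -13115/318 ≈ -41.242)
X - √(-11964 - 694) = -13115/318 - √(-11964 - 694) = -13115/318 - √(-12658) = -13115/318 - I*√12658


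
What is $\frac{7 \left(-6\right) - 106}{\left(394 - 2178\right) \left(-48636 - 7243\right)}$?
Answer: $- \frac{37}{24922034} \approx -1.4846 \cdot 10^{-6}$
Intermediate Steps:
$\frac{7 \left(-6\right) - 106}{\left(394 - 2178\right) \left(-48636 - 7243\right)} = \frac{-42 - 106}{\left(-1784\right) \left(-55879\right)} = - \frac{148}{99688136} = \left(-148\right) \frac{1}{99688136} = - \frac{37}{24922034}$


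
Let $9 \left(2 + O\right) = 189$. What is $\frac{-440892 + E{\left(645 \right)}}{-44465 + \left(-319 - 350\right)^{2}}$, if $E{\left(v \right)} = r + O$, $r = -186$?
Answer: $- \frac{441059}{403096} \approx -1.0942$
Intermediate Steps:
$O = 19$ ($O = -2 + \frac{1}{9} \cdot 189 = -2 + 21 = 19$)
$E{\left(v \right)} = -167$ ($E{\left(v \right)} = -186 + 19 = -167$)
$\frac{-440892 + E{\left(645 \right)}}{-44465 + \left(-319 - 350\right)^{2}} = \frac{-440892 - 167}{-44465 + \left(-319 - 350\right)^{2}} = - \frac{441059}{-44465 + \left(-669\right)^{2}} = - \frac{441059}{-44465 + 447561} = - \frac{441059}{403096}$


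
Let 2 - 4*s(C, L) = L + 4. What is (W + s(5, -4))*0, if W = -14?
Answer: 0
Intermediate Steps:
s(C, L) = -½ - L/4 (s(C, L) = ½ - (L + 4)/4 = ½ - (4 + L)/4 = ½ + (-1 - L/4) = -½ - L/4)
(W + s(5, -4))*0 = (-14 + (-½ - ¼*(-4)))*0 = (-14 + (-½ + 1))*0 = (-14 + ½)*0 = -27/2*0 = 0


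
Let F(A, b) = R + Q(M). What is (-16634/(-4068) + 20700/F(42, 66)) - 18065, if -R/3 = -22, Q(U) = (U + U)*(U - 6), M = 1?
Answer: -125944138/7119 ≈ -17691.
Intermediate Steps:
Q(U) = 2*U*(-6 + U) (Q(U) = (2*U)*(-6 + U) = 2*U*(-6 + U))
R = 66 (R = -3*(-22) = 66)
F(A, b) = 56 (F(A, b) = 66 + 2*1*(-6 + 1) = 66 + 2*1*(-5) = 66 - 10 = 56)
(-16634/(-4068) + 20700/F(42, 66)) - 18065 = (-16634/(-4068) + 20700/56) - 18065 = (-16634*(-1/4068) + 20700*(1/56)) - 18065 = (8317/2034 + 5175/14) - 18065 = 2660597/7119 - 18065 = -125944138/7119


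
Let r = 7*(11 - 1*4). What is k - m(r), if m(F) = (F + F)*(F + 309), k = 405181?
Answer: 370097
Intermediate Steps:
r = 49 (r = 7*(11 - 4) = 7*7 = 49)
m(F) = 2*F*(309 + F) (m(F) = (2*F)*(309 + F) = 2*F*(309 + F))
k - m(r) = 405181 - 2*49*(309 + 49) = 405181 - 2*49*358 = 405181 - 1*35084 = 405181 - 35084 = 370097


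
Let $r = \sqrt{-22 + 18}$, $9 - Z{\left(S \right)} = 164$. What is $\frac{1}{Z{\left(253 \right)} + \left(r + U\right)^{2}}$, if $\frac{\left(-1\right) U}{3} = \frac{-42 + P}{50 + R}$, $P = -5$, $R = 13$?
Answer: $- \frac{14974155}{2313677402} - \frac{435267 i}{1156838701} \approx -0.006472 - 0.00037626 i$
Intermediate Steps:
$Z{\left(S \right)} = -155$ ($Z{\left(S \right)} = 9 - 164 = -155$)
$r = 2 i$ ($r = \sqrt{-4} = 2 i \approx 2.0 i$)
$U = \frac{47}{21}$ ($U = - 3 \frac{-42 - 5}{50 + 13} = - 3 \left(- \frac{47}{63}\right) = - 3 \left(\left(-47\right) \frac{1}{63}\right) = \left(-3\right) \left(- \frac{47}{63}\right) = \frac{47}{21} \approx 2.2381$)
$\frac{1}{Z{\left(253 \right)} + \left(r + U\right)^{2}} = \frac{1}{-155 + \left(2 i + \frac{47}{21}\right)^{2}} = \frac{1}{-155 + \left(\frac{47}{21} + 2 i\right)^{2}}$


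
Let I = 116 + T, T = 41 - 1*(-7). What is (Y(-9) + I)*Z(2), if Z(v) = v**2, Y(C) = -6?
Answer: 632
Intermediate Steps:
T = 48 (T = 41 + 7 = 48)
I = 164 (I = 116 + 48 = 164)
(Y(-9) + I)*Z(2) = (-6 + 164)*2**2 = 158*4 = 632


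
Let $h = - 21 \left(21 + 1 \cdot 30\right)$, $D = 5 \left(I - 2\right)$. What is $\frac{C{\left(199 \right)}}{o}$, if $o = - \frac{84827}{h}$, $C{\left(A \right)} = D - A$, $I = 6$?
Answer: $- \frac{191709}{84827} \approx -2.26$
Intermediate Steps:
$D = 20$ ($D = 5 \left(6 - 2\right) = 5 \cdot 4 = 20$)
$h = -1071$ ($h = - 21 \left(21 + 30\right) = \left(-21\right) 51 = -1071$)
$C{\left(A \right)} = 20 - A$
$o = \frac{84827}{1071}$ ($o = - \frac{84827}{-1071} = \left(-84827\right) \left(- \frac{1}{1071}\right) = \frac{84827}{1071} \approx 79.203$)
$\frac{C{\left(199 \right)}}{o} = \frac{20 - 199}{\frac{84827}{1071}} = \left(20 - 199\right) \frac{1071}{84827} = \left(-179\right) \frac{1071}{84827} = - \frac{191709}{84827}$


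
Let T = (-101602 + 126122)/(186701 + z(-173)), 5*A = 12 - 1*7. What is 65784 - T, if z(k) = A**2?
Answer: 6140989924/93351 ≈ 65784.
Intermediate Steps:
A = 1 (A = (12 - 1*7)/5 = (12 - 7)/5 = (1/5)*5 = 1)
z(k) = 1 (z(k) = 1**2 = 1)
T = 12260/93351 (T = (-101602 + 126122)/(186701 + 1) = 24520/186702 = 24520*(1/186702) = 12260/93351 ≈ 0.13133)
65784 - T = 65784 - 1*12260/93351 = 65784 - 12260/93351 = 6140989924/93351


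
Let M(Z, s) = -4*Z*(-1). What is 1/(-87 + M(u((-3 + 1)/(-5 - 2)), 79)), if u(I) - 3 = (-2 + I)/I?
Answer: -1/99 ≈ -0.010101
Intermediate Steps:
u(I) = 3 + (-2 + I)/I
M(Z, s) = 4*Z
1/(-87 + M(u((-3 + 1)/(-5 - 2)), 79)) = 1/(-87 + 4*(4 - 2*(-5 - 2)/(-3 + 1))) = 1/(-87 + 4*(4 - 2/((-2/(-7))))) = 1/(-87 + 4*(4 - 2/((-2*(-⅐))))) = 1/(-87 + 4*(4 - 2/2/7)) = 1/(-87 + 4*(4 - 2*7/2)) = 1/(-87 + 4*(4 - 7)) = 1/(-87 + 4*(-3)) = 1/(-87 - 12) = 1/(-99) = -1/99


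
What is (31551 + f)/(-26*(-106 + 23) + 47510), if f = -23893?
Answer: 3829/24834 ≈ 0.15418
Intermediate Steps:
(31551 + f)/(-26*(-106 + 23) + 47510) = (31551 - 23893)/(-26*(-106 + 23) + 47510) = 7658/(-26*(-83) + 47510) = 7658/(2158 + 47510) = 7658/49668 = 7658*(1/49668) = 3829/24834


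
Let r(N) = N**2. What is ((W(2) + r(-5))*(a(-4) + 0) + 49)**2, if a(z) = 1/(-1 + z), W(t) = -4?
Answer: 50176/25 ≈ 2007.0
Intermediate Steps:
((W(2) + r(-5))*(a(-4) + 0) + 49)**2 = ((-4 + (-5)**2)*(1/(-1 - 4) + 0) + 49)**2 = ((-4 + 25)*(1/(-5) + 0) + 49)**2 = (21*(-1/5 + 0) + 49)**2 = (21*(-1/5) + 49)**2 = (-21/5 + 49)**2 = (224/5)**2 = 50176/25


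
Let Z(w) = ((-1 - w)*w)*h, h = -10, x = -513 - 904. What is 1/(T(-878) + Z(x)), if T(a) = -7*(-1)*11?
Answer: 1/20064797 ≈ 4.9839e-8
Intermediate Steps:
T(a) = 77 (T(a) = 7*11 = 77)
x = -1417
Z(w) = -10*w*(-1 - w) (Z(w) = ((-1 - w)*w)*(-10) = (w*(-1 - w))*(-10) = -10*w*(-1 - w))
1/(T(-878) + Z(x)) = 1/(77 + 10*(-1417)*(1 - 1417)) = 1/(77 + 10*(-1417)*(-1416)) = 1/(77 + 20064720) = 1/20064797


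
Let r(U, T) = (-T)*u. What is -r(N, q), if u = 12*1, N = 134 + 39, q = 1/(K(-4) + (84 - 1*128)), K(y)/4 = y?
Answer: -⅕ ≈ -0.20000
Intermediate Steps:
K(y) = 4*y
q = -1/60 (q = 1/(4*(-4) + (84 - 1*128)) = 1/(-16 + (84 - 128)) = 1/(-16 - 44) = 1/(-60) = -1/60 ≈ -0.016667)
N = 173
u = 12
r(U, T) = -12*T (r(U, T) = -T*12 = -12*T)
-r(N, q) = -(-12)*(-1)/60 = -1*⅕ = -⅕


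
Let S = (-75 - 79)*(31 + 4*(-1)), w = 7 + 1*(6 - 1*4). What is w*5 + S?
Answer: -4113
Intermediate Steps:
w = 9 (w = 7 + 1*(6 - 4) = 7 + 1*2 = 7 + 2 = 9)
S = -4158 (S = -154*(31 - 4) = -154*27 = -4158)
w*5 + S = 9*5 - 4158 = 45 - 4158 = -4113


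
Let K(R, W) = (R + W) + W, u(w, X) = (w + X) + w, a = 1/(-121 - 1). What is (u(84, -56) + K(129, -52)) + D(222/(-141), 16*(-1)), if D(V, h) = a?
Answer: 16713/122 ≈ 136.99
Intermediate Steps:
a = -1/122 (a = 1/(-122) = -1/122 ≈ -0.0081967)
D(V, h) = -1/122
u(w, X) = X + 2*w (u(w, X) = (X + w) + w = X + 2*w)
K(R, W) = R + 2*W
(u(84, -56) + K(129, -52)) + D(222/(-141), 16*(-1)) = ((-56 + 2*84) + (129 + 2*(-52))) - 1/122 = ((-56 + 168) + (129 - 104)) - 1/122 = (112 + 25) - 1/122 = 137 - 1/122 = 16713/122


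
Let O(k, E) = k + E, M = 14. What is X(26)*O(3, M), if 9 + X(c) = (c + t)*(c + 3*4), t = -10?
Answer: 10183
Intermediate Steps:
X(c) = -9 + (-10 + c)*(12 + c) (X(c) = -9 + (c - 10)*(c + 3*4) = -9 + (-10 + c)*(c + 12) = -9 + (-10 + c)*(12 + c))
O(k, E) = E + k
X(26)*O(3, M) = (-129 + 26² + 2*26)*(14 + 3) = (-129 + 676 + 52)*17 = 599*17 = 10183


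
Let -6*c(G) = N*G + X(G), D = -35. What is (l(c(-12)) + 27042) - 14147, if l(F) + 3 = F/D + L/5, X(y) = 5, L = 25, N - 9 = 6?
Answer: 77377/6 ≈ 12896.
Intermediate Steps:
N = 15 (N = 9 + 6 = 15)
c(G) = -⅚ - 5*G/2 (c(G) = -(15*G + 5)/6 = -(5 + 15*G)/6 = -⅚ - 5*G/2)
l(F) = 2 - F/35 (l(F) = -3 + (F/(-35) + 25/5) = -3 + (F*(-1/35) + 25*(⅕)) = -3 + (-F/35 + 5) = -3 + (5 - F/35) = 2 - F/35)
(l(c(-12)) + 27042) - 14147 = ((2 - (-⅚ - 5/2*(-12))/35) + 27042) - 14147 = ((2 - (-⅚ + 30)/35) + 27042) - 14147 = ((2 - 1/35*175/6) + 27042) - 14147 = ((2 - ⅚) + 27042) - 14147 = (7/6 + 27042) - 14147 = 162259/6 - 14147 = 77377/6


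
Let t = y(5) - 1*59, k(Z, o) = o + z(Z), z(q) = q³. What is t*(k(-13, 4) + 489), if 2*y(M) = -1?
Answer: 101388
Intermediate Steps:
y(M) = -½ (y(M) = (½)*(-1) = -½)
k(Z, o) = o + Z³
t = -119/2 (t = -½ - 1*59 = -½ - 59 = -119/2 ≈ -59.500)
t*(k(-13, 4) + 489) = -119*((4 + (-13)³) + 489)/2 = -119*((4 - 2197) + 489)/2 = -119*(-2193 + 489)/2 = -119/2*(-1704) = 101388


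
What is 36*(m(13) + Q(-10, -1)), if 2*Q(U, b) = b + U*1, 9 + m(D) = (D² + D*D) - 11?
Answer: 11250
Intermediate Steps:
m(D) = -20 + 2*D² (m(D) = -9 + ((D² + D*D) - 11) = -9 + ((D² + D²) - 11) = -9 + (2*D² - 11) = -9 + (-11 + 2*D²) = -20 + 2*D²)
Q(U, b) = U/2 + b/2 (Q(U, b) = (b + U*1)/2 = (b + U)/2 = (U + b)/2 = U/2 + b/2)
36*(m(13) + Q(-10, -1)) = 36*((-20 + 2*13²) + ((½)*(-10) + (½)*(-1))) = 36*((-20 + 2*169) + (-5 - ½)) = 36*((-20 + 338) - 11/2) = 36*(318 - 11/2) = 36*(625/2) = 11250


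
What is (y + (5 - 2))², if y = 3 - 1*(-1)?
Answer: 49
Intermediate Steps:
y = 4 (y = 3 + 1 = 4)
(y + (5 - 2))² = (4 + (5 - 2))² = (4 + 3)² = 7² = 49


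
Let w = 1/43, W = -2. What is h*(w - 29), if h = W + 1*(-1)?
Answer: 3738/43 ≈ 86.930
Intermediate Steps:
h = -3 (h = -2 + 1*(-1) = -2 - 1 = -3)
w = 1/43 ≈ 0.023256
h*(w - 29) = -3*(1/43 - 29) = -3*(-1246/43) = 3738/43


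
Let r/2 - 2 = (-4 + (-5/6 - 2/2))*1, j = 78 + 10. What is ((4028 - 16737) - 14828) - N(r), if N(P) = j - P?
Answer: -82898/3 ≈ -27633.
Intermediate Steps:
j = 88
r = -23/3 (r = 4 + 2*((-4 + (-5/6 - 2/2))*1) = 4 + 2*((-4 + (-5*⅙ - 2*½))*1) = 4 + 2*((-4 + (-⅚ - 1))*1) = 4 + 2*((-4 - 11/6)*1) = 4 + 2*(-35/6*1) = 4 + 2*(-35/6) = 4 - 35/3 = -23/3 ≈ -7.6667)
N(P) = 88 - P
((4028 - 16737) - 14828) - N(r) = ((4028 - 16737) - 14828) - (88 - 1*(-23/3)) = (-12709 - 14828) - (88 + 23/3) = -27537 - 1*287/3 = -27537 - 287/3 = -82898/3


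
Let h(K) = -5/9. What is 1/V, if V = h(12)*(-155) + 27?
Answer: 9/1018 ≈ 0.0088409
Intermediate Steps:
h(K) = -5/9 (h(K) = -5*⅑ = -5/9)
V = 1018/9 (V = -5/9*(-155) + 27 = 775/9 + 27 = 1018/9 ≈ 113.11)
1/V = 1/(1018/9) = 9/1018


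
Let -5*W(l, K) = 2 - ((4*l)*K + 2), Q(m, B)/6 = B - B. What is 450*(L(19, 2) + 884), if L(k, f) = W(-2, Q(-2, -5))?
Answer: 397800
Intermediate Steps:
Q(m, B) = 0 (Q(m, B) = 6*(B - B) = 6*0 = 0)
W(l, K) = 4*K*l/5 (W(l, K) = -(2 - ((4*l)*K + 2))/5 = -(2 - (4*K*l + 2))/5 = -(2 - (2 + 4*K*l))/5 = -(2 + (-2 - 4*K*l))/5 = -(-4)*K*l/5 = 4*K*l/5)
L(k, f) = 0 (L(k, f) = (⅘)*0*(-2) = 0)
450*(L(19, 2) + 884) = 450*(0 + 884) = 450*884 = 397800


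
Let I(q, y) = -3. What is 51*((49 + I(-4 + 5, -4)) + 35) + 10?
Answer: 4141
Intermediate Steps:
51*((49 + I(-4 + 5, -4)) + 35) + 10 = 51*((49 - 3) + 35) + 10 = 51*(46 + 35) + 10 = 51*81 + 10 = 4131 + 10 = 4141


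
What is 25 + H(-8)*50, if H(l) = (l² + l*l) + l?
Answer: 6025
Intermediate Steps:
H(l) = l + 2*l² (H(l) = (l² + l²) + l = 2*l² + l = l + 2*l²)
25 + H(-8)*50 = 25 - 8*(1 + 2*(-8))*50 = 25 - 8*(1 - 16)*50 = 25 - 8*(-15)*50 = 25 + 120*50 = 25 + 6000 = 6025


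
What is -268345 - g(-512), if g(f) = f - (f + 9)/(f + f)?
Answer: -274260489/1024 ≈ -2.6783e+5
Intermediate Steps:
g(f) = f - (9 + f)/(2*f)
-268345 - g(-512) = -268345 - (-1/2 - 512 - 9/2/(-512)) = -268345 - (-1/2 - 512 - 9/2*(-1/512)) = -268345 - (-1/2 - 512 + 9/1024) = -268345 - 1*(-524791/1024) = -268345 + 524791/1024 = -274260489/1024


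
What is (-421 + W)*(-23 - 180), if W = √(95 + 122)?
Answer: 85463 - 203*√217 ≈ 82473.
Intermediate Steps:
W = √217 ≈ 14.731
(-421 + W)*(-23 - 180) = (-421 + √217)*(-23 - 180) = (-421 + √217)*(-203) = 85463 - 203*√217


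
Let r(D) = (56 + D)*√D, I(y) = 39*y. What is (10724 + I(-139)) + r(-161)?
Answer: 5303 - 105*I*√161 ≈ 5303.0 - 1332.3*I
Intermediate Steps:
r(D) = √D*(56 + D)
(10724 + I(-139)) + r(-161) = (10724 + 39*(-139)) + √(-161)*(56 - 161) = (10724 - 5421) + (I*√161)*(-105) = 5303 - 105*I*√161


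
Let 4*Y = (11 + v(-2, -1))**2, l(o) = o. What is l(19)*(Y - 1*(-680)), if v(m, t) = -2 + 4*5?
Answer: 67659/4 ≈ 16915.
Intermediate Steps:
v(m, t) = 18 (v(m, t) = -2 + 20 = 18)
Y = 841/4 (Y = (11 + 18)**2/4 = (1/4)*29**2 = (1/4)*841 = 841/4 ≈ 210.25)
l(19)*(Y - 1*(-680)) = 19*(841/4 - 1*(-680)) = 19*(841/4 + 680) = 19*(3561/4) = 67659/4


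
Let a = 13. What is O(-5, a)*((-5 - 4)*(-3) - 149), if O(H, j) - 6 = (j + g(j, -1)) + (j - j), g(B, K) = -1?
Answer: -2196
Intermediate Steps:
O(H, j) = 5 + j (O(H, j) = 6 + ((j - 1) + (j - j)) = 6 + ((-1 + j) + 0) = 6 + (-1 + j) = 5 + j)
O(-5, a)*((-5 - 4)*(-3) - 149) = (5 + 13)*((-5 - 4)*(-3) - 149) = 18*(-9*(-3) - 149) = 18*(27 - 149) = 18*(-122) = -2196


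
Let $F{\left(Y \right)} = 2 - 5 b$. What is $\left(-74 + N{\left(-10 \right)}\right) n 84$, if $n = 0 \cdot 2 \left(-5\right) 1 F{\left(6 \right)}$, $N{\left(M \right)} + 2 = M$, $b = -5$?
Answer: $0$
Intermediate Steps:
$N{\left(M \right)} = -2 + M$
$F{\left(Y \right)} = 27$ ($F{\left(Y \right)} = 2 - -25 = 2 + 25 = 27$)
$n = 0$ ($n = 0 \cdot 2 \left(-5\right) 1 \cdot 27 = 0 \left(\left(-10\right) 1\right) 27 = 0 \left(-10\right) 27 = 0 \cdot 27 = 0$)
$\left(-74 + N{\left(-10 \right)}\right) n 84 = \left(-74 - 12\right) 0 \cdot 84 = \left(-86\right) 0 \cdot 84 = 0 \cdot 84 = 0$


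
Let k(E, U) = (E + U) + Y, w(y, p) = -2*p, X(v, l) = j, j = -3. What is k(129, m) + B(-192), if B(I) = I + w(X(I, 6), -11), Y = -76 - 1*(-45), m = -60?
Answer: -132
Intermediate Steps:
X(v, l) = -3
Y = -31 (Y = -76 + 45 = -31)
B(I) = 22 + I (B(I) = I - 2*(-11) = I + 22 = 22 + I)
k(E, U) = -31 + E + U (k(E, U) = (E + U) - 31 = -31 + E + U)
k(129, m) + B(-192) = (-31 + 129 - 60) + (22 - 192) = 38 - 170 = -132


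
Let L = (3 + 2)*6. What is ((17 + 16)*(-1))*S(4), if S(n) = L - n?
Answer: -858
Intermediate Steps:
L = 30 (L = 5*6 = 30)
S(n) = 30 - n
((17 + 16)*(-1))*S(4) = ((17 + 16)*(-1))*(30 - 1*4) = (33*(-1))*(30 - 4) = -33*26 = -858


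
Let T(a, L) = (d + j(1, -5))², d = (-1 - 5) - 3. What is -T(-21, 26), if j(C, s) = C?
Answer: -64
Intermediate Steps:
d = -9 (d = -6 - 3 = -9)
T(a, L) = 64 (T(a, L) = (-9 + 1)² = (-8)² = 64)
-T(-21, 26) = -1*64 = -64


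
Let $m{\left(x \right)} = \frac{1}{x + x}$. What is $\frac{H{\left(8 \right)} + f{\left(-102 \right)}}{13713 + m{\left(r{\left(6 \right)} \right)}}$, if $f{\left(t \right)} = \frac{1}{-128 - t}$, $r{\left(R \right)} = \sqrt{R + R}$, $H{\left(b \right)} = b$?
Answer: $\frac{68126184}{117340934243} - \frac{414 \sqrt{3}}{117340934243} \approx 0.00058058$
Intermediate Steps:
$r{\left(R \right)} = \sqrt{2} \sqrt{R}$ ($r{\left(R \right)} = \sqrt{2 R} = \sqrt{2} \sqrt{R}$)
$m{\left(x \right)} = \frac{1}{2 x}$
$\frac{H{\left(8 \right)} + f{\left(-102 \right)}}{13713 + m{\left(r{\left(6 \right)} \right)}} = \frac{8 - \frac{1}{128 - 102}}{13713 + \frac{1}{2 \sqrt{2} \sqrt{6}}} = \frac{8 - \frac{1}{26}}{13713 + \frac{1}{2 \cdot 2 \sqrt{3}}} = \frac{8 - \frac{1}{26}}{13713 + \frac{\frac{1}{6} \sqrt{3}}{2}} = \frac{8 - \frac{1}{26}}{13713 + \frac{\sqrt{3}}{12}} = \frac{207}{26 \left(13713 + \frac{\sqrt{3}}{12}\right)}$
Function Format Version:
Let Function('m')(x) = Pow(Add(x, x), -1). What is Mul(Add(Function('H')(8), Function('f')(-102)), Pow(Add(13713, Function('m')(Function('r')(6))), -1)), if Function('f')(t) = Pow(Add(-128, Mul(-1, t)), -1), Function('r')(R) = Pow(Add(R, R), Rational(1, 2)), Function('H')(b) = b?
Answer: Add(Rational(68126184, 117340934243), Mul(Rational(-414, 117340934243), Pow(3, Rational(1, 2)))) ≈ 0.00058058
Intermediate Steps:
Function('r')(R) = Mul(Pow(2, Rational(1, 2)), Pow(R, Rational(1, 2))) (Function('r')(R) = Pow(Mul(2, R), Rational(1, 2)) = Mul(Pow(2, Rational(1, 2)), Pow(R, Rational(1, 2))))
Function('m')(x) = Mul(Rational(1, 2), Pow(x, -1)) (Function('m')(x) = Pow(Mul(2, x), -1) = Mul(Rational(1, 2), Pow(x, -1)))
Mul(Add(Function('H')(8), Function('f')(-102)), Pow(Add(13713, Function('m')(Function('r')(6))), -1)) = Mul(Add(8, Mul(-1, Pow(Add(128, -102), -1))), Pow(Add(13713, Mul(Rational(1, 2), Pow(Mul(Pow(2, Rational(1, 2)), Pow(6, Rational(1, 2))), -1))), -1)) = Mul(Add(8, Mul(-1, Pow(26, -1))), Pow(Add(13713, Mul(Rational(1, 2), Pow(Mul(2, Pow(3, Rational(1, 2))), -1))), -1)) = Mul(Add(8, Mul(-1, Rational(1, 26))), Pow(Add(13713, Mul(Rational(1, 2), Mul(Rational(1, 6), Pow(3, Rational(1, 2))))), -1)) = Mul(Add(8, Rational(-1, 26)), Pow(Add(13713, Mul(Rational(1, 12), Pow(3, Rational(1, 2)))), -1)) = Mul(Rational(207, 26), Pow(Add(13713, Mul(Rational(1, 12), Pow(3, Rational(1, 2)))), -1))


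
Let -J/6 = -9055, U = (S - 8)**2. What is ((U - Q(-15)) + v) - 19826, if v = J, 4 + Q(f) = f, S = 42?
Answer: 35679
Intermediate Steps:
Q(f) = -4 + f
U = 1156 (U = (42 - 8)**2 = 34**2 = 1156)
J = 54330 (J = -6*(-9055) = 54330)
v = 54330
((U - Q(-15)) + v) - 19826 = ((1156 - (-4 - 15)) + 54330) - 19826 = ((1156 - 1*(-19)) + 54330) - 19826 = ((1156 + 19) + 54330) - 19826 = (1175 + 54330) - 19826 = 55505 - 19826 = 35679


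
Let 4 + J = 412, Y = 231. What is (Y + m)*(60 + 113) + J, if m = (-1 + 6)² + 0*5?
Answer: 44696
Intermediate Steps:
J = 408 (J = -4 + 412 = 408)
m = 25 (m = 5² + 0 = 25 + 0 = 25)
(Y + m)*(60 + 113) + J = (231 + 25)*(60 + 113) + 408 = 256*173 + 408 = 44288 + 408 = 44696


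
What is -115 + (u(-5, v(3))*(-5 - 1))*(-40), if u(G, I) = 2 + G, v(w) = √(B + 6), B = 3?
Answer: -835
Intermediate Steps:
v(w) = 3 (v(w) = √(3 + 6) = √9 = 3)
-115 + (u(-5, v(3))*(-5 - 1))*(-40) = -115 + ((2 - 5)*(-5 - 1))*(-40) = -115 - 3*(-6)*(-40) = -115 + 18*(-40) = -115 - 720 = -835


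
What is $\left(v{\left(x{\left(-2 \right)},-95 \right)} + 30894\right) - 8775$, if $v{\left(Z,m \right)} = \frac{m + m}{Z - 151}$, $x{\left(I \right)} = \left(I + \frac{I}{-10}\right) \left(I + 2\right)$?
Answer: $\frac{3340159}{151} \approx 22120.0$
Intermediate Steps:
$x{\left(I \right)} = \frac{9 I \left(2 + I\right)}{10}$ ($x{\left(I \right)} = \left(I + I \left(- \frac{1}{10}\right)\right) \left(2 + I\right) = \left(I - \frac{I}{10}\right) \left(2 + I\right) = \frac{9 I}{10} \left(2 + I\right) = \frac{9 I \left(2 + I\right)}{10}$)
$v{\left(Z,m \right)} = \frac{2 m}{-151 + Z}$
$\left(v{\left(x{\left(-2 \right)},-95 \right)} + 30894\right) - 8775 = \left(2 \left(-95\right) \frac{1}{-151 + \frac{9}{10} \left(-2\right) \left(2 - 2\right)} + 30894\right) - 8775 = \left(2 \left(-95\right) \frac{1}{-151 + \frac{9}{10} \left(-2\right) 0} + 30894\right) - 8775 = \left(2 \left(-95\right) \frac{1}{-151 + 0} + 30894\right) - 8775 = \left(2 \left(-95\right) \frac{1}{-151} + 30894\right) - 8775 = \left(2 \left(-95\right) \left(- \frac{1}{151}\right) + 30894\right) - 8775 = \left(\frac{190}{151} + 30894\right) - 8775 = \frac{4665184}{151} - 8775 = \frac{3340159}{151}$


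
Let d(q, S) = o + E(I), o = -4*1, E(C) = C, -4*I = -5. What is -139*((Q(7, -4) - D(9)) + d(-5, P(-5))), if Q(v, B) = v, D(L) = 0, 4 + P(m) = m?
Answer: -2363/4 ≈ -590.75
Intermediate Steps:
I = 5/4 (I = -¼*(-5) = 5/4 ≈ 1.2500)
P(m) = -4 + m
o = -4
d(q, S) = -11/4 (d(q, S) = -4 + 5/4 = -11/4)
-139*((Q(7, -4) - D(9)) + d(-5, P(-5))) = -139*((7 - 1*0) - 11/4) = -139*((7 + 0) - 11/4) = -139*(7 - 11/4) = -139*17/4 = -2363/4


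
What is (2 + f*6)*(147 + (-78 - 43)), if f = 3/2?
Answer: 286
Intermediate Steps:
f = 3/2 (f = 3*(1/2) = 3/2 ≈ 1.5000)
(2 + f*6)*(147 + (-78 - 43)) = (2 + (3/2)*6)*(147 + (-78 - 43)) = (2 + 9)*(147 - 121) = 11*26 = 286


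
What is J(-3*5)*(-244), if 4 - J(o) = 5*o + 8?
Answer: -17324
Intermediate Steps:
J(o) = -4 - 5*o (J(o) = 4 - (5*o + 8) = 4 - (8 + 5*o) = 4 + (-8 - 5*o) = -4 - 5*o)
J(-3*5)*(-244) = (-4 - (-15)*5)*(-244) = (-4 - 5*(-15))*(-244) = (-4 + 75)*(-244) = 71*(-244) = -17324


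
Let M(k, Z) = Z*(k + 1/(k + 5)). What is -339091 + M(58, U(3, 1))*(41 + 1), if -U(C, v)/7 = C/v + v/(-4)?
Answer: -2315981/6 ≈ -3.8600e+5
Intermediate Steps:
U(C, v) = 7*v/4 - 7*C/v (U(C, v) = -7*(C/v + v/(-4)) = -7*(C/v + v*(-¼)) = -7*(C/v - v/4) = -7*(-v/4 + C/v) = 7*v/4 - 7*C/v)
M(k, Z) = Z*(k + 1/(5 + k))
-339091 + M(58, U(3, 1))*(41 + 1) = -339091 + (((7/4)*1 - 7*3/1)*(1 + 58² + 5*58)/(5 + 58))*(41 + 1) = -339091 + ((7/4 - 7*3*1)*(1 + 3364 + 290)/63)*42 = -339091 + ((7/4 - 21)*(1/63)*3655)*42 = -339091 - 77/4*1/63*3655*42 = -339091 - 40205/36*42 = -339091 - 281435/6 = -2315981/6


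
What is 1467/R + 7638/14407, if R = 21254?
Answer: 183473121/306206378 ≈ 0.59918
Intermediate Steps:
1467/R + 7638/14407 = 1467/21254 + 7638/14407 = 183473121/306206378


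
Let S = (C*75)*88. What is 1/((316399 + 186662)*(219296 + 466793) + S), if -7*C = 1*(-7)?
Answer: 1/345144625029 ≈ 2.8973e-12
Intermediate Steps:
C = 1 (C = -(-7)/7 = -⅐*(-7) = 1)
S = 6600 (S = (1*75)*88 = 75*88 = 6600)
1/((316399 + 186662)*(219296 + 466793) + S) = 1/((316399 + 186662)*(219296 + 466793) + 6600) = 1/(503061*686089 + 6600) = 1/(345144618429 + 6600) = 1/345144625029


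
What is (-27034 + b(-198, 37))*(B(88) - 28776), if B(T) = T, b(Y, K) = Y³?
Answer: 223463053088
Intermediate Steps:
(-27034 + b(-198, 37))*(B(88) - 28776) = (-27034 + (-198)³)*(88 - 28776) = (-27034 - 7762392)*(-28688) = -7789426*(-28688) = 223463053088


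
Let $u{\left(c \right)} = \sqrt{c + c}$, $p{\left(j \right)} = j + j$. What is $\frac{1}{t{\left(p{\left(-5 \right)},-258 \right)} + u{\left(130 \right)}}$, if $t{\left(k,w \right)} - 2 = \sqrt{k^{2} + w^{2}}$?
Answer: $\frac{1}{2 \left(1 + \sqrt{65} + \sqrt{16666}\right)} \approx 0.003619$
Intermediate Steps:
$p{\left(j \right)} = 2 j$
$u{\left(c \right)} = \sqrt{2} \sqrt{c}$ ($u{\left(c \right)} = \sqrt{2 c} = \sqrt{2} \sqrt{c}$)
$t{\left(k,w \right)} = 2 + \sqrt{k^{2} + w^{2}}$
$\frac{1}{t{\left(p{\left(-5 \right)},-258 \right)} + u{\left(130 \right)}} = \frac{1}{\left(2 + \sqrt{\left(2 \left(-5\right)\right)^{2} + \left(-258\right)^{2}}\right) + \sqrt{2} \sqrt{130}} = \frac{1}{\left(2 + \sqrt{\left(-10\right)^{2} + 66564}\right) + 2 \sqrt{65}} = \frac{1}{\left(2 + \sqrt{100 + 66564}\right) + 2 \sqrt{65}} = \frac{1}{\left(2 + \sqrt{66664}\right) + 2 \sqrt{65}} = \frac{1}{\left(2 + 2 \sqrt{16666}\right) + 2 \sqrt{65}} = \frac{1}{2 + 2 \sqrt{65} + 2 \sqrt{16666}}$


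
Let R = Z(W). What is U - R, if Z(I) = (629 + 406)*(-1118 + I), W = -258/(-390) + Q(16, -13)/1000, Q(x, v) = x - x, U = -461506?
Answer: 9034211/13 ≈ 6.9494e+5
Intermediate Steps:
Q(x, v) = 0
W = 43/65 (W = -258/(-390) + 0/1000 = -258*(-1/390) + 0*(1/1000) = 43/65 + 0 = 43/65 ≈ 0.66154)
Z(I) = -1157130 + 1035*I (Z(I) = 1035*(-1118 + I) = -1157130 + 1035*I)
R = -15033789/13 (R = -1157130 + 1035*(43/65) = -1157130 + 8901/13 = -15033789/13 ≈ -1.1564e+6)
U - R = -461506 - 1*(-15033789/13) = -461506 + 15033789/13 = 9034211/13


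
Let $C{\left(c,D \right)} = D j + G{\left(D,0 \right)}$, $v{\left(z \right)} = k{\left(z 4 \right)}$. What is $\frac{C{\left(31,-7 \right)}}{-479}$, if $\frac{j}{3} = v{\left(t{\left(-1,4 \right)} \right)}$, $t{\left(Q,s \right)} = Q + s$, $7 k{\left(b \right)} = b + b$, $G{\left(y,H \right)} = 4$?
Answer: $\frac{68}{479} \approx 0.14196$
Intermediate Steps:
$k{\left(b \right)} = \frac{2 b}{7}$ ($k{\left(b \right)} = \frac{b + b}{7} = \frac{2 b}{7}$)
$v{\left(z \right)} = \frac{8 z}{7}$ ($v{\left(z \right)} = \frac{2 z 4}{7} = \frac{2 \cdot 4 z}{7} = \frac{8 z}{7}$)
$j = \frac{72}{7}$ ($j = 3 \frac{8 \left(-1 + 4\right)}{7} = 3 \cdot \frac{8}{7} \cdot 3 = 3 \cdot \frac{24}{7} = \frac{72}{7} \approx 10.286$)
$C{\left(c,D \right)} = 4 + \frac{72 D}{7}$ ($C{\left(c,D \right)} = D \frac{72}{7} + 4 = \frac{72 D}{7} + 4 = 4 + \frac{72 D}{7}$)
$\frac{C{\left(31,-7 \right)}}{-479} = \frac{4 + \frac{72}{7} \left(-7\right)}{-479} = \left(4 - 72\right) \left(- \frac{1}{479}\right) = \left(-68\right) \left(- \frac{1}{479}\right) = \frac{68}{479}$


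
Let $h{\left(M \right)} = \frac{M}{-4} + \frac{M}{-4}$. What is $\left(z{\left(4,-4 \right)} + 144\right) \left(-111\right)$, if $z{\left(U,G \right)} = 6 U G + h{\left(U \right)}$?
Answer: $-5106$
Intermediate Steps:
$h{\left(M \right)} = - \frac{M}{2}$ ($h{\left(M \right)} = M \left(- \frac{1}{4}\right) + M \left(- \frac{1}{4}\right) = - \frac{M}{4} - \frac{M}{4} = - \frac{M}{2}$)
$z{\left(U,G \right)} = - \frac{U}{2} + 6 G U$ ($z{\left(U,G \right)} = 6 U G - \frac{U}{2} = 6 G U - \frac{U}{2} = - \frac{U}{2} + 6 G U$)
$\left(z{\left(4,-4 \right)} + 144\right) \left(-111\right) = \left(\frac{1}{2} \cdot 4 \left(-1 + 12 \left(-4\right)\right) + 144\right) \left(-111\right) = \left(\frac{1}{2} \cdot 4 \left(-1 - 48\right) + 144\right) \left(-111\right) = \left(\frac{1}{2} \cdot 4 \left(-49\right) + 144\right) \left(-111\right) = \left(-98 + 144\right) \left(-111\right) = 46 \left(-111\right) = -5106$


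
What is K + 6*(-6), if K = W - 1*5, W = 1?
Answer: -40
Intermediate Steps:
K = -4 (K = 1 - 1*5 = 1 - 5 = -4)
K + 6*(-6) = -4 + 6*(-6) = -4 - 36 = -40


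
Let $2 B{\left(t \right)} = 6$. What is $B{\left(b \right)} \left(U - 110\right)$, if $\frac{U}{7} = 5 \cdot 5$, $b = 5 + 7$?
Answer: $195$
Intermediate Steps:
$b = 12$
$B{\left(t \right)} = 3$ ($B{\left(t \right)} = \frac{1}{2} \cdot 6 = 3$)
$U = 175$ ($U = 7 \cdot 5 \cdot 5 = 7 \cdot 25 = 175$)
$B{\left(b \right)} \left(U - 110\right) = 3 \left(175 - 110\right) = 3 \cdot 65 = 195$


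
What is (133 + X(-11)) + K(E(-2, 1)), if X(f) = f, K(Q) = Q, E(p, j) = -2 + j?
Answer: 121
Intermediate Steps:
(133 + X(-11)) + K(E(-2, 1)) = (133 - 11) + (-2 + 1) = 122 - 1 = 121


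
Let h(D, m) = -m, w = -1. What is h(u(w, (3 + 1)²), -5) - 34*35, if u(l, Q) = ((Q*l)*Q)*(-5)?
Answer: -1185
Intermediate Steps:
u(l, Q) = -5*l*Q² (u(l, Q) = (l*Q²)*(-5) = -5*l*Q²)
h(u(w, (3 + 1)²), -5) - 34*35 = -1*(-5) - 34*35 = 5 - 1190 = -1185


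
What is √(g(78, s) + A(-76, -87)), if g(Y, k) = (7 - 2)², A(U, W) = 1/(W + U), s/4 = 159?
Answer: √664062/163 ≈ 4.9994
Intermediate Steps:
s = 636 (s = 4*159 = 636)
A(U, W) = 1/(U + W)
g(Y, k) = 25 (g(Y, k) = 5² = 25)
√(g(78, s) + A(-76, -87)) = √(25 + 1/(-76 - 87)) = √(25 + 1/(-163)) = √(25 - 1/163) = √(4074/163) = √664062/163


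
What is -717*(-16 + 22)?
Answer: -4302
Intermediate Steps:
-717*(-16 + 22) = -717*6 = -4302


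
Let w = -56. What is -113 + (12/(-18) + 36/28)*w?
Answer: -443/3 ≈ -147.67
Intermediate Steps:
-113 + (12/(-18) + 36/28)*w = -113 + (12/(-18) + 36/28)*(-56) = -113 + (12*(-1/18) + 36*(1/28))*(-56) = -113 + (-2/3 + 9/7)*(-56) = -113 + (13/21)*(-56) = -113 - 104/3 = -443/3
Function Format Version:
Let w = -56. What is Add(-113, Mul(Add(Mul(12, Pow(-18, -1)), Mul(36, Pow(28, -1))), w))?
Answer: Rational(-443, 3) ≈ -147.67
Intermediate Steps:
Add(-113, Mul(Add(Mul(12, Pow(-18, -1)), Mul(36, Pow(28, -1))), w)) = Add(-113, Mul(Add(Mul(12, Pow(-18, -1)), Mul(36, Pow(28, -1))), -56)) = Add(-113, Mul(Add(Mul(12, Rational(-1, 18)), Mul(36, Rational(1, 28))), -56)) = Add(-113, Mul(Add(Rational(-2, 3), Rational(9, 7)), -56)) = Add(-113, Mul(Rational(13, 21), -56)) = Add(-113, Rational(-104, 3)) = Rational(-443, 3)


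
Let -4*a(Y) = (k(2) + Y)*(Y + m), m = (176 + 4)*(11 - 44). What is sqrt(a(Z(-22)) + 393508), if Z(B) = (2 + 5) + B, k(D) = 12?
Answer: sqrt(1556167)/2 ≈ 623.73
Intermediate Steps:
m = -5940 (m = 180*(-33) = -5940)
Z(B) = 7 + B
a(Y) = -(-5940 + Y)*(12 + Y)/4 (a(Y) = -(12 + Y)*(Y - 5940)/4 = -(12 + Y)*(-5940 + Y)/4 = -(-5940 + Y)*(12 + Y)/4)
sqrt(a(Z(-22)) + 393508) = sqrt((17820 + 1482*(7 - 22) - (7 - 22)**2/4) + 393508) = sqrt((17820 + 1482*(-15) - 1/4*(-15)**2) + 393508) = sqrt((17820 - 22230 - 1/4*225) + 393508) = sqrt((17820 - 22230 - 225/4) + 393508) = sqrt(-17865/4 + 393508) = sqrt(1556167/4) = sqrt(1556167)/2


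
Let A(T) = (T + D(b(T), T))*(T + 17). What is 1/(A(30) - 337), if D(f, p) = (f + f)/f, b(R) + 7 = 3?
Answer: 1/1167 ≈ 0.00085690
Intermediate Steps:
b(R) = -4 (b(R) = -7 + 3 = -4)
D(f, p) = 2 (D(f, p) = (2*f)/f = 2)
A(T) = (2 + T)*(17 + T) (A(T) = (T + 2)*(T + 17) = (2 + T)*(17 + T))
1/(A(30) - 337) = 1/((34 + 30**2 + 19*30) - 337) = 1/((34 + 900 + 570) - 337) = 1/(1504 - 337) = 1/1167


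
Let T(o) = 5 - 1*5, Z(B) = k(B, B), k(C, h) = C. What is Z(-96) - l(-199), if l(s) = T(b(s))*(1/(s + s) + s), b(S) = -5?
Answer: -96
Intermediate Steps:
Z(B) = B
T(o) = 0 (T(o) = 5 - 5 = 0)
l(s) = 0 (l(s) = 0*(1/(s + s) + s) = 0*(1/(2*s) + s) = 0*(s + 1/(2*s)) = 0)
Z(-96) - l(-199) = -96 - 1*0 = -96 + 0 = -96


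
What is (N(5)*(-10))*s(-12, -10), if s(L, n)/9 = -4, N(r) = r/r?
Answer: 360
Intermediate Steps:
N(r) = 1
s(L, n) = -36 (s(L, n) = 9*(-4) = -36)
(N(5)*(-10))*s(-12, -10) = (1*(-10))*(-36) = -10*(-36) = 360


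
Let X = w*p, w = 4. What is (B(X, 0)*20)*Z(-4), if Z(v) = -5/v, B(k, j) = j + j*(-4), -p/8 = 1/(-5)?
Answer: 0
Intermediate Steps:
p = 8/5 (p = -8/(-5) = -8*(-⅕) = 8/5 ≈ 1.6000)
X = 32/5 (X = 4*(8/5) = 32/5 ≈ 6.4000)
B(k, j) = -3*j (B(k, j) = j - 4*j = -3*j)
(B(X, 0)*20)*Z(-4) = (-3*0*20)*(-5/(-4)) = (0*20)*(-5*(-¼)) = 0*(5/4) = 0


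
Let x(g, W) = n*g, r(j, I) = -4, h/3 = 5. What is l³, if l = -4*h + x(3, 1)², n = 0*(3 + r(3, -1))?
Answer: -216000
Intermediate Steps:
h = 15 (h = 3*5 = 15)
n = 0 (n = 0*(3 - 4) = 0*(-1) = 0)
x(g, W) = 0 (x(g, W) = 0*g = 0)
l = -60 (l = -4*15 + 0² = -60 + 0 = -60)
l³ = (-60)³ = -216000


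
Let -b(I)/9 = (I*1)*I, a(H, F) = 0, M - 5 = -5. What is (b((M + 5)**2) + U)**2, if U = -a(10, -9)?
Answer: 31640625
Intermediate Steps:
M = 0 (M = 5 - 5 = 0)
U = 0 (U = -1*0 = 0)
b(I) = -9*I**2 (b(I) = -9*I*1*I = -9*I*I = -9*I**2)
(b((M + 5)**2) + U)**2 = (-9*(0 + 5)**4 + 0)**2 = (-9*(5**2)**2 + 0)**2 = (-9*25**2 + 0)**2 = (-9*625 + 0)**2 = (-5625 + 0)**2 = (-5625)**2 = 31640625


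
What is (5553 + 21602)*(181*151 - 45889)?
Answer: -503942490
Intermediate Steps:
(5553 + 21602)*(181*151 - 45889) = 27155*(27331 - 45889) = 27155*(-18558) = -503942490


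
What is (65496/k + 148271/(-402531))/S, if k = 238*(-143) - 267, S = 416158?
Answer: -31450013947/5745983325797298 ≈ -5.4734e-6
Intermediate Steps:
k = -34301 (k = -34034 - 267 = -34301)
(65496/k + 148271/(-402531))/S = (65496/(-34301) + 148271/(-402531))/416158 = (65496*(-1/34301) + 148271*(-1/402531))*(1/416158) = (-65496/34301 - 148271/402531)*(1/416158) = -31450013947/13807215831*1/416158 = -31450013947/5745983325797298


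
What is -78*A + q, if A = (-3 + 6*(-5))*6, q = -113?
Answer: 15331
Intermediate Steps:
A = -198 (A = (-3 - 30)*6 = -33*6 = -198)
-78*A + q = -78*(-198) - 113 = 15444 - 113 = 15331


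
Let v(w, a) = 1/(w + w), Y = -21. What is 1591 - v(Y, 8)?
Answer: 66823/42 ≈ 1591.0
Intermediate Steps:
v(w, a) = 1/(2*w)
1591 - v(Y, 8) = 1591 - 1/(2*(-21)) = 1591 - (-1)/(2*21) = 1591 - 1*(-1/42) = 1591 + 1/42 = 66823/42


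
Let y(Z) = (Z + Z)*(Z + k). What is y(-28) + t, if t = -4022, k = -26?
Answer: -998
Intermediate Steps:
y(Z) = 2*Z*(-26 + Z) (y(Z) = (Z + Z)*(Z - 26) = (2*Z)*(-26 + Z) = 2*Z*(-26 + Z))
y(-28) + t = 2*(-28)*(-26 - 28) - 4022 = 2*(-28)*(-54) - 4022 = 3024 - 4022 = -998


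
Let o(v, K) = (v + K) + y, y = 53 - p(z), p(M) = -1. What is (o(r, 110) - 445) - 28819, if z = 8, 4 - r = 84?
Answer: -29180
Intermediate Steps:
r = -80 (r = 4 - 1*84 = 4 - 84 = -80)
y = 54 (y = 53 - 1*(-1) = 53 + 1 = 54)
o(v, K) = 54 + K + v (o(v, K) = (v + K) + 54 = (K + v) + 54 = 54 + K + v)
(o(r, 110) - 445) - 28819 = ((54 + 110 - 80) - 445) - 28819 = (84 - 445) - 28819 = -361 - 28819 = -29180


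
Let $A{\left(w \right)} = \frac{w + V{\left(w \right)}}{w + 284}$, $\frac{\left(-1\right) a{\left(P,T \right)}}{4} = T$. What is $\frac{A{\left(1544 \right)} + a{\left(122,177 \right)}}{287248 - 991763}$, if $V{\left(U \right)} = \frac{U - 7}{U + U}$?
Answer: $\frac{570256329}{568127337280} \approx 0.0010037$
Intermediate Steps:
$V{\left(U \right)} = \frac{-7 + U}{2 U}$
$a{\left(P,T \right)} = - 4 T$
$A{\left(w \right)} = \frac{w + \frac{-7 + w}{2 w}}{284 + w}$ ($A{\left(w \right)} = \frac{w + \frac{-7 + w}{2 w}}{w + 284} = \frac{w + \frac{-7 + w}{2 w}}{284 + w}$)
$\frac{A{\left(1544 \right)} + a{\left(122,177 \right)}}{287248 - 991763} = \frac{\frac{-7 + 1544 + 2 \cdot 1544^{2}}{2 \cdot 1544 \left(284 + 1544\right)} - 708}{287248 - 991763} = \frac{\frac{1}{2} \cdot \frac{1}{1544} \cdot \frac{1}{1828} \left(-7 + 1544 + 2 \cdot 2383936\right) - 708}{-704515} = \left(\frac{1}{2} \cdot \frac{1}{1544} \cdot \frac{1}{1828} \left(-7 + 1544 + 4767872\right) - 708\right) \left(- \frac{1}{704515}\right) = \left(\frac{1}{2} \cdot \frac{1}{1544} \cdot \frac{1}{1828} \cdot 4769409 - 708\right) \left(- \frac{1}{704515}\right) = \left(\frac{4769409}{5644864} - 708\right) \left(- \frac{1}{704515}\right) = \left(- \frac{3991794303}{5644864}\right) \left(- \frac{1}{704515}\right) = \frac{570256329}{568127337280}$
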